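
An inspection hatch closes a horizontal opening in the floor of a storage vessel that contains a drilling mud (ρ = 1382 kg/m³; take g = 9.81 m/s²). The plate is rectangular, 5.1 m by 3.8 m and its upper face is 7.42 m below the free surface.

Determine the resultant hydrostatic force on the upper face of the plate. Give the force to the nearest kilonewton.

γ = ρg = 1382 × 9.81 / 1000 = 13.55742 kN/m³.
The plate is horizontal, so pressure is uniform at p = γ·h = 13.55742 × 7.42 = 100.596 kN/m².
A = 5.1 × 3.8 = 19.38 m².
F = p·A = 100.596 × 19.38 = 1949.55 kN.

F ≈ 1950 kN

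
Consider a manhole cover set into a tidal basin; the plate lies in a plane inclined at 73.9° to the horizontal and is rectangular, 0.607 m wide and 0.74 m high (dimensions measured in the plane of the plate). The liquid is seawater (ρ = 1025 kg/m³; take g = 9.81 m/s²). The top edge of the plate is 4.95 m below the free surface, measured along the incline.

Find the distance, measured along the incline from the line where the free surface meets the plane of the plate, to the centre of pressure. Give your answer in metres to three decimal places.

y_p = 5.329 m

γ = ρg = 1025 × 9.81 / 1000 = 10.05525 kN/m³.
Let θ = 73.9° be the plate's angle to the horizontal; measure y along the incline from where the plane meets the free surface. Vertical depth h = y·sinθ with sinθ = 0.960779.
The centroid lies 0.74/2 = 0.37 m below the top edge, so y_c = 4.95 + 0.37 = 5.32 m and h_c = 5.32 × 0.960779 = 5.11134 m.
A = 0.607 × 0.74 = 0.44918 m².
Resultant F = γ·h_c·A = 10.05525 × 5.11134 × 0.44918 = 23.086 kN.
I_c = b·h³/12 = 0.607 × 0.74³/12 = 0.0204976 m⁴.
Centre of pressure: y_p = y_c + I_c/(y_c·A) = 5.32 + 0.0204976/(5.32 × 0.44918) = 5.32 + 0.0085777 = 5.32858 m along the plane.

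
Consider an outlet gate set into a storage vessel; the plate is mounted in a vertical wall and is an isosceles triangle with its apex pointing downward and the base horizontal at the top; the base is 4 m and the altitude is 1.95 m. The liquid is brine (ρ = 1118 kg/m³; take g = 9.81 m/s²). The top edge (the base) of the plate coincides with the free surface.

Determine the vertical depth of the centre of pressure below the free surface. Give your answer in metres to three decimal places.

γ = ρg = 1118 × 9.81 / 1000 = 10.96758 kN/m³.
With the apex down, the centroid sits h/3 = 1.95/3 = 0.65 m below the base (the top edge), so the centroid depth is h_c = 0.65 m.
A = ½ × 4 × 1.95 = 3.9 m².
Resultant F = γ·h_c·A = 10.96758 × 0.65 × 3.9 = 27.8028 kN.
I_c = b·h³/36 = 4 × 1.95³/36 = 0.823875 m⁴.
Centre of pressure: y_p = y_c + I_c/(y_c·A) = 0.65 + 0.823875/(0.65 × 3.9) = 0.65 + 0.325 = 0.975 m along the plane.

h_p = 0.975 m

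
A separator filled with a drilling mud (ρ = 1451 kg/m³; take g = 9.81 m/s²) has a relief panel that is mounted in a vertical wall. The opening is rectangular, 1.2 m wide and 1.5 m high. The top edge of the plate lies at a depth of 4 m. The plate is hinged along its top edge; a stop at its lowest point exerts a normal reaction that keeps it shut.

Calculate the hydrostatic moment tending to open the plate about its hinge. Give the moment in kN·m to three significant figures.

M ≈ 96.1 kN·m

γ = ρg = 1451 × 9.81 / 1000 = 14.23431 kN/m³.
The centroid lies 1.5/2 = 0.75 m below the top edge, so the centroid depth is h_c = 4 + 0.75 = 4.75 m.
A = 1.2 × 1.5 = 1.8 m².
Resultant F = γ·h_c·A = 14.23431 × 4.75 × 1.8 = 121.703 kN.
I_c = b·h³/12 = 1.2 × 1.5³/12 = 0.3375 m⁴.
Centre of pressure: y_p = y_c + I_c/(y_c·A) = 4.75 + 0.3375/(4.75 × 1.8) = 4.75 + 0.0394737 = 4.78947 m along the plane.
The resultant acts 0.75 + 0.0394737 = 0.789474 m (along the plate) below the hinge at the top edge, so the moment about the hinge is M = F × 0.789474 = 121.703 × 0.789474 = 96.0814 kN·m.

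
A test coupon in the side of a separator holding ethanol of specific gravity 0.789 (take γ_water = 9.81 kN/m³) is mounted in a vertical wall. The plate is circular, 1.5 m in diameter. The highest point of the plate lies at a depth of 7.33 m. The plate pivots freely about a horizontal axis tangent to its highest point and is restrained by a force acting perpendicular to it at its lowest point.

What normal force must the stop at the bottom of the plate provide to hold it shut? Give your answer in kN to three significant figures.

γ = 0.789 × 9.81 = 7.74009 kN/m³.
The centroid is at the centre, 0.75 m below the top of the plate, so the centroid depth is h_c = 7.33 + 0.75 = 8.08 m.
A = π(0.75)² = 1.76715 m².
Resultant F = γ·h_c·A = 7.74009 × 8.08 × 1.76715 = 110.517 kN.
I_c = πr⁴/4 = π × 0.75⁴/4 = 0.248505 m⁴.
Centre of pressure: y_p = y_c + I_c/(y_c·A) = 8.08 + 0.248505/(8.08 × 1.76715) = 8.08 + 0.0174041 = 8.0974 m along the plane.
The resultant acts 0.75 + 0.0174041 = 0.767404 m (along the plate) below the hinge at the top edge, so the moment about the hinge is M = F × 0.767404 = 110.517 × 0.767404 = 84.8112 kN·m.
A normal force at the bottom, 1.5 m from the hinge, must supply this moment: P = 84.8112/1.5 = 56.5408 kN.

P ≈ 56.5 kN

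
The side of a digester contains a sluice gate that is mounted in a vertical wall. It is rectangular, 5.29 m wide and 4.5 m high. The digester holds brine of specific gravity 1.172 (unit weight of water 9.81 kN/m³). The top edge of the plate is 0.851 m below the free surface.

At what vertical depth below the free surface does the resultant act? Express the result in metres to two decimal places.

γ = 1.172 × 9.81 = 11.49732 kN/m³.
The centroid lies 4.5/2 = 2.25 m below the top edge, so the centroid depth is h_c = 0.851 + 2.25 = 3.101 m.
A = 5.29 × 4.5 = 23.805 m².
Resultant F = γ·h_c·A = 11.49732 × 3.101 × 23.805 = 848.724 kN.
I_c = b·h³/12 = 5.29 × 4.5³/12 = 40.1709 m⁴.
Centre of pressure: y_p = y_c + I_c/(y_c·A) = 3.101 + 40.1709/(3.101 × 23.805) = 3.101 + 0.544179 = 3.64518 m along the plane.

h_p = 3.65 m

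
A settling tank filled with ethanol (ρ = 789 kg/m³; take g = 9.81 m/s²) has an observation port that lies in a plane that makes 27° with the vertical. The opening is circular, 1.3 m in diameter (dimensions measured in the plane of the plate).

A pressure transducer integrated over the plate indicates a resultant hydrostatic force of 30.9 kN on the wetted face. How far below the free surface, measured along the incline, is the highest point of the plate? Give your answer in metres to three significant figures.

y_top ≈ 2.73 m

γ = ρg = 789 × 9.81 / 1000 = 7.74009 kN/m³.
A = π(0.65)² = 1.32732 m².
From F = γ·h_c·A, the centroid depth is h_c = 30.9/(7.74009 × 1.32732) = 3.00772 m.
The plate makes 27° with the vertical, i.e. θ = 90° − 27° = 63° to the horizontal. Measuring y along the incline from the free-surface line, vertical depth h = y·sinθ with sinθ = 0.891007.
Along the incline, y_c = h_c/sinθ = 3.00772/0.891007 = 3.37564 m.
The centroid is at the centre, 0.65 m below the top of the plate, so the highest point sits at y_top = 3.37564 − 0.65 = 2.72564 m along the incline.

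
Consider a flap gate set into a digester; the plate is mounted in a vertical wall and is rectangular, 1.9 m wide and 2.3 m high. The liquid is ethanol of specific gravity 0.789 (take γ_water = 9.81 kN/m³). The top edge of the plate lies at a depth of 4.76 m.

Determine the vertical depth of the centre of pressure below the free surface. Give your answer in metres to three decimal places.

γ = 0.789 × 9.81 = 7.74009 kN/m³.
The centroid lies 2.3/2 = 1.15 m below the top edge, so the centroid depth is h_c = 4.76 + 1.15 = 5.91 m.
A = 1.9 × 2.3 = 4.37 m².
Resultant F = γ·h_c·A = 7.74009 × 5.91 × 4.37 = 199.901 kN.
I_c = b·h³/12 = 1.9 × 2.3³/12 = 1.92644 m⁴.
Centre of pressure: y_p = y_c + I_c/(y_c·A) = 5.91 + 1.92644/(5.91 × 4.37) = 5.91 + 0.074591 = 5.98459 m along the plane.

h_p = 5.985 m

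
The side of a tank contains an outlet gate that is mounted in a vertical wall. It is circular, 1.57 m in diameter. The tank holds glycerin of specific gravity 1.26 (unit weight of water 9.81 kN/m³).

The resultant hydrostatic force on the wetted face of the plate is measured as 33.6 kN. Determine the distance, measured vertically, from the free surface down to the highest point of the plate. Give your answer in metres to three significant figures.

γ = 1.26 × 9.81 = 12.3606 kN/m³.
A = π(0.785)² = 1.93593 m².
From F = γ·h_c·A, the centroid depth is h_c = 33.6/(12.3606 × 1.93593) = 1.40414 m.
The centroid is at the centre, 0.785 m below the top of the plate, so the highest point sits at h_top = 1.40414 − 0.785 = 0.61914 m below the surface.

d_top ≈ 0.619 m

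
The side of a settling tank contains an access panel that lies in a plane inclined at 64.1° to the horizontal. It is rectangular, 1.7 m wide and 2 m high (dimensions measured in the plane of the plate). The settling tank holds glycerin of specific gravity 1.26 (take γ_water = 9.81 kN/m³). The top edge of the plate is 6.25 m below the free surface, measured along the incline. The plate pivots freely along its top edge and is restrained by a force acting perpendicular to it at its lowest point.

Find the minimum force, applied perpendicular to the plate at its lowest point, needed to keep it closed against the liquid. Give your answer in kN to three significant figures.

γ = 1.26 × 9.81 = 12.3606 kN/m³.
Let θ = 64.1° be the plate's angle to the horizontal; measure y along the incline from where the plane meets the free surface. Vertical depth h = y·sinθ with sinθ = 0.899558.
The centroid lies 2/2 = 1 m below the top edge, so y_c = 6.25 + 1 = 7.25 m and h_c = 7.25 × 0.899558 = 6.5218 m.
A = 1.7 × 2 = 3.4 m².
Resultant F = γ·h_c·A = 12.3606 × 6.5218 × 3.4 = 274.085 kN.
I_c = b·h³/12 = 1.7 × 2³/12 = 1.13333 m⁴.
Centre of pressure: y_p = y_c + I_c/(y_c·A) = 7.25 + 1.13333/(7.25 × 3.4) = 7.25 + 0.0459769 = 7.29598 m along the plane.
The resultant acts 1 + 0.0459769 = 1.04598 m (along the plate) below the hinge at the top edge, so the moment about the hinge is M = F × 1.04598 = 274.085 × 1.04598 = 286.687 kN·m.
A normal force at the bottom, 2 m from the hinge, must supply this moment: P = 286.687/2 = 143.344 kN.

P ≈ 143 kN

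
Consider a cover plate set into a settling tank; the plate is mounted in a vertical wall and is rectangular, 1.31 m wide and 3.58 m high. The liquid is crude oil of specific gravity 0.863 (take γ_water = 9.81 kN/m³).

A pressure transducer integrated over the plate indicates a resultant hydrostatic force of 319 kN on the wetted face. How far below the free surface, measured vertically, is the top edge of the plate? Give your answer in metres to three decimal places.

γ = 0.863 × 9.81 = 8.46603 kN/m³.
A = 1.31 × 3.58 = 4.6898 m².
From F = γ·h_c·A, the centroid depth is h_c = 319/(8.46603 × 4.6898) = 8.03446 m.
The centroid lies 3.58/2 = 1.79 m below the top edge, so the top edge sits at h_top = 8.03446 − 1.79 = 6.24446 m below the surface.

d_top ≈ 6.244 m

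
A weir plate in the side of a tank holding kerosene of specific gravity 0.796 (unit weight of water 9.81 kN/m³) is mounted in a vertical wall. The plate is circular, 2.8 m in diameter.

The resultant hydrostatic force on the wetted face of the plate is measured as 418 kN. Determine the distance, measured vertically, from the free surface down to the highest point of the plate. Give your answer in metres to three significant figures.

d_top ≈ 7.29 m

γ = 0.796 × 9.81 = 7.80876 kN/m³.
A = π(1.4)² = 6.15752 m².
From F = γ·h_c·A, the centroid depth is h_c = 418/(7.80876 × 6.15752) = 8.69337 m.
The centroid is at the centre, 1.4 m below the top of the plate, so the highest point sits at h_top = 8.69337 − 1.4 = 7.29337 m below the surface.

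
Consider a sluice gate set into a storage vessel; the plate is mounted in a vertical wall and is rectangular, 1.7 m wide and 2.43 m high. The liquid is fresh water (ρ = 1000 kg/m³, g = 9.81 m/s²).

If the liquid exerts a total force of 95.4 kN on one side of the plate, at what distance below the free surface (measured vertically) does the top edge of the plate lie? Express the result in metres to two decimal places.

d_top ≈ 1.14 m

γ = ρg = 1000 × 9.81 = 9810 N/m³ = 9.81 kN/m³.
A = 1.7 × 2.43 = 4.131 m².
From F = γ·h_c·A, the centroid depth is h_c = 95.4/(9.81 × 4.131) = 2.3541 m.
The centroid lies 2.43/2 = 1.215 m below the top edge, so the top edge sits at h_top = 2.3541 − 1.215 = 1.1391 m below the surface.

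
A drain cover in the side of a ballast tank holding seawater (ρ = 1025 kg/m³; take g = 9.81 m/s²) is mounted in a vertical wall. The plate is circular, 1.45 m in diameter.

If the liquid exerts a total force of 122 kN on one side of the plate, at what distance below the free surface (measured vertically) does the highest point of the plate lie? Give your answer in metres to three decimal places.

d_top ≈ 6.623 m

γ = ρg = 1025 × 9.81 / 1000 = 10.05525 kN/m³.
A = π(0.725)² = 1.6513 m².
From F = γ·h_c·A, the centroid depth is h_c = 122/(10.05525 × 1.6513) = 7.34752 m.
The centroid is at the centre, 0.725 m below the top of the plate, so the highest point sits at h_top = 7.34752 − 0.725 = 6.62252 m below the surface.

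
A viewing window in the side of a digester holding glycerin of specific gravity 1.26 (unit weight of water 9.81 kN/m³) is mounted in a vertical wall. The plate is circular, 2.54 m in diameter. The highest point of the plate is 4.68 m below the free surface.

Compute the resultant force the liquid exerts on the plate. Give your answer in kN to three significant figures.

γ = 1.26 × 9.81 = 12.3606 kN/m³.
The centroid is at the centre, 1.27 m below the top of the plate, so the centroid depth is h_c = 4.68 + 1.27 = 5.95 m.
A = π(1.27)² = 5.06707 m².
Resultant F = γ·h_c·A = 12.3606 × 5.95 × 5.06707 = 372.661 kN.

F ≈ 373 kN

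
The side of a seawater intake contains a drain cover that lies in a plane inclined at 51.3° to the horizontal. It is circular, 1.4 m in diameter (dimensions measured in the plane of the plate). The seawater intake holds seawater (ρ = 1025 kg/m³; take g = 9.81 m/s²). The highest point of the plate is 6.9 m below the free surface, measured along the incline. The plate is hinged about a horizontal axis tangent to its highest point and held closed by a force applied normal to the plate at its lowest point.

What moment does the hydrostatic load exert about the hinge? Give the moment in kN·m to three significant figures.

γ = ρg = 1025 × 9.81 / 1000 = 10.05525 kN/m³.
Let θ = 51.3° be the plate's angle to the horizontal; measure y along the incline from where the plane meets the free surface. Vertical depth h = y·sinθ with sinθ = 0.780430.
The centroid is at the centre, 0.7 m below the top of the plate, so y_c = 6.9 + 0.7 = 7.6 m and h_c = 7.6 × 0.780430 = 5.93127 m.
A = π(0.7)² = 1.53938 m².
Resultant F = γ·h_c·A = 10.05525 × 5.93127 × 1.53938 = 91.8092 kN.
I_c = πr⁴/4 = π × 0.7⁴/4 = 0.188574 m⁴.
Centre of pressure: y_p = y_c + I_c/(y_c·A) = 7.6 + 0.188574/(7.6 × 1.53938) = 7.6 + 0.0161184 = 7.61612 m along the plane.
The resultant acts 0.7 + 0.0161184 = 0.716118 m (along the plate) below the hinge at the top edge, so the moment about the hinge is M = F × 0.716118 = 91.8092 × 0.716118 = 65.7462 kN·m.

M ≈ 65.7 kN·m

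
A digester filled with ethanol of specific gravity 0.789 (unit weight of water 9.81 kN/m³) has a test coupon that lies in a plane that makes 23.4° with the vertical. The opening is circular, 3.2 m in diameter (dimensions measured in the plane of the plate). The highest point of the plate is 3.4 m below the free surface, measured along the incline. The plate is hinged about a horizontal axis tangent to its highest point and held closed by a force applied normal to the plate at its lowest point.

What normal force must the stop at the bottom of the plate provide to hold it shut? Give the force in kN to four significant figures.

P ≈ 154.3 kN

γ = 0.789 × 9.81 = 7.74009 kN/m³.
The plate makes 23.4° with the vertical, i.e. θ = 90° − 23.4° = 66.6° to the horizontal. Measuring y along the incline from the free-surface line, vertical depth h = y·sinθ with sinθ = 0.917755.
The centroid is at the centre, 1.6 m below the top of the plate, so y_c = 3.4 + 1.6 = 5 m and h_c = 5 × 0.917755 = 4.58878 m.
A = π(1.6)² = 8.04248 m².
Resultant F = γ·h_c·A = 7.74009 × 4.58878 × 8.04248 = 285.649 kN.
I_c = πr⁴/4 = π × 1.6⁴/4 = 5.14719 m⁴.
Centre of pressure: y_p = y_c + I_c/(y_c·A) = 5 + 5.14719/(5 × 8.04248) = 5 + 0.128 = 5.128 m along the plane.
The resultant acts 1.6 + 0.128 = 1.728 m (along the plate) below the hinge at the top edge, so the moment about the hinge is M = F × 1.728 = 285.649 × 1.728 = 493.601 kN·m.
A normal force at the bottom, 3.2 m from the hinge, must supply this moment: P = 493.601/3.2 = 154.25 kN.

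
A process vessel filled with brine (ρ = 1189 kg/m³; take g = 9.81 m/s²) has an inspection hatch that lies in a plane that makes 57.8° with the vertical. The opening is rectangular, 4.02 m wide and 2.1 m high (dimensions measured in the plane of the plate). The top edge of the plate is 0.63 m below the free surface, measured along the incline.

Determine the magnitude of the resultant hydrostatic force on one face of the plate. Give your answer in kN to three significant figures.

γ = ρg = 1189 × 9.81 / 1000 = 11.66409 kN/m³.
The plate makes 57.8° with the vertical, i.e. θ = 90° − 57.8° = 32.2° to the horizontal. Measuring y along the incline from the free-surface line, vertical depth h = y·sinθ with sinθ = 0.532876.
The centroid lies 2.1/2 = 1.05 m below the top edge, so y_c = 0.63 + 1.05 = 1.68 m and h_c = 1.68 × 0.532876 = 0.895232 m.
A = 4.02 × 2.1 = 8.442 m².
Resultant F = γ·h_c·A = 11.66409 × 0.895232 × 8.442 = 88.1519 kN.

F ≈ 88.2 kN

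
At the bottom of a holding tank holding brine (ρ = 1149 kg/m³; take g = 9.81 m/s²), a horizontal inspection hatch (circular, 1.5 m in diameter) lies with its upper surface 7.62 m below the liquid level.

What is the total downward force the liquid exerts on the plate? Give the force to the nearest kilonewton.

F ≈ 152 kN

γ = ρg = 1149 × 9.81 / 1000 = 11.27169 kN/m³.
The plate is horizontal, so pressure is uniform at p = γ·h = 11.27169 × 7.62 = 85.8903 kN/m².
A = π(0.75)² = 1.76715 m².
F = p·A = 85.8903 × 1.76715 = 151.781 kN.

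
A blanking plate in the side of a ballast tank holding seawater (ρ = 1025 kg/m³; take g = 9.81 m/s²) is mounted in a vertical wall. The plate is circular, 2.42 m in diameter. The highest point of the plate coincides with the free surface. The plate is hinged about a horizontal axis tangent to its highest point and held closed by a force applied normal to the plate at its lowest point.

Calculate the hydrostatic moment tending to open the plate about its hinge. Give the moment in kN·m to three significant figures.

M ≈ 84.6 kN·m

γ = ρg = 1025 × 9.81 / 1000 = 10.05525 kN/m³.
The centroid is at the centre, 1.21 m below the top of the plate, so the centroid depth is h_c = 1.21 m.
A = π(1.21)² = 4.59961 m².
Resultant F = γ·h_c·A = 10.05525 × 1.21 × 4.59961 = 55.9628 kN.
I_c = πr⁴/4 = π × 1.21⁴/4 = 1.68357 m⁴.
Centre of pressure: y_p = y_c + I_c/(y_c·A) = 1.21 + 1.68357/(1.21 × 4.59961) = 1.21 + 0.3025 = 1.5125 m along the plane.
The resultant acts 1.21 + 0.3025 = 1.5125 m (along the plate) below the hinge at the top edge, so the moment about the hinge is M = F × 1.5125 = 55.9628 × 1.5125 = 84.6437 kN·m.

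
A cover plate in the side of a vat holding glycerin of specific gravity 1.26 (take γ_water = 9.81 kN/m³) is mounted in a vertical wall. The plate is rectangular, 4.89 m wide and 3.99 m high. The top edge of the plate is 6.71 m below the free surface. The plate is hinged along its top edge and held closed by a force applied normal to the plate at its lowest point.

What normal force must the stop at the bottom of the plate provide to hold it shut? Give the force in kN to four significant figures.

P ≈ 1130 kN

γ = 1.26 × 9.81 = 12.3606 kN/m³.
The centroid lies 3.99/2 = 1.995 m below the top edge, so the centroid depth is h_c = 6.71 + 1.995 = 8.705 m.
A = 4.89 × 3.99 = 19.5111 m².
Resultant F = γ·h_c·A = 12.3606 × 8.705 × 19.5111 = 2099.38 kN.
I_c = b·h³/12 = 4.89 × 3.99³/12 = 25.8849 m⁴.
Centre of pressure: y_p = y_c + I_c/(y_c·A) = 8.705 + 25.8849/(8.705 × 19.5111) = 8.705 + 0.152404 = 8.8574 m along the plane.
The resultant acts 1.995 + 0.152404 = 2.1474 m (along the plate) below the hinge at the top edge, so the moment about the hinge is M = F × 2.1474 = 2099.38 × 2.1474 = 4508.21 kN·m.
A normal force at the bottom, 3.99 m from the hinge, must supply this moment: P = 4508.21/3.99 = 1129.88 kN.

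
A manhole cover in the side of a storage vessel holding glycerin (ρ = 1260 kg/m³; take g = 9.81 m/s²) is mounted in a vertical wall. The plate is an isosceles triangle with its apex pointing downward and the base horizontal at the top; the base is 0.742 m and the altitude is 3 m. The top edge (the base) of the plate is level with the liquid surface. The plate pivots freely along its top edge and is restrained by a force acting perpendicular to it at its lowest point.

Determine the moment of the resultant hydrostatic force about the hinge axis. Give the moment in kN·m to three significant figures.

M ≈ 20.6 kN·m

γ = ρg = 1260 × 9.81 / 1000 = 12.3606 kN/m³.
With the apex down, the centroid sits h/3 = 3/3 = 1 m below the base (the top edge), so the centroid depth is h_c = 1 m.
A = ½ × 0.742 × 3 = 1.113 m².
Resultant F = γ·h_c·A = 12.3606 × 1 × 1.113 = 13.7573 kN.
I_c = b·h³/36 = 0.742 × 3³/36 = 0.5565 m⁴.
Centre of pressure: y_p = y_c + I_c/(y_c·A) = 1 + 0.5565/(1 × 1.113) = 1 + 0.5 = 1.5 m along the plane.
The resultant acts 1 + 0.5 = 1.5 m (along the plate) below the hinge at the top edge, so the moment about the hinge is M = F × 1.5 = 13.7573 × 1.5 = 20.636 kN·m.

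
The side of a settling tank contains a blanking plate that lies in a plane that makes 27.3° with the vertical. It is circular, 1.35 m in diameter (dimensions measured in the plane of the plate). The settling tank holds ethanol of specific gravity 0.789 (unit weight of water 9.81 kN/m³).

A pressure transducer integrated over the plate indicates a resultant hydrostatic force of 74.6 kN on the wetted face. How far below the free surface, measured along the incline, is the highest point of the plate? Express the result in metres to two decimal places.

y_top ≈ 6.90 m

γ = 0.789 × 9.81 = 7.74009 kN/m³.
A = π(0.675)² = 1.43139 m².
From F = γ·h_c·A, the centroid depth is h_c = 74.6/(7.74009 × 1.43139) = 6.73341 m.
The plate makes 27.3° with the vertical, i.e. θ = 90° − 27.3° = 62.7° to the horizontal. Measuring y along the incline from the free-surface line, vertical depth h = y·sinθ with sinθ = 0.888617.
Along the incline, y_c = h_c/sinθ = 6.73341/0.888617 = 7.5774 m.
The centroid is at the centre, 0.675 m below the top of the plate, so the highest point sits at y_top = 7.5774 − 0.675 = 6.9024 m along the incline.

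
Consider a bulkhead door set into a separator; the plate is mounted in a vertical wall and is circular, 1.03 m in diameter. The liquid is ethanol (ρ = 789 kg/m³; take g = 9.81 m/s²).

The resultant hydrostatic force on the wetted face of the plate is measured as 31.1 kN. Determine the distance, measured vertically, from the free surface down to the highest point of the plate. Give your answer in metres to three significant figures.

γ = ρg = 789 × 9.81 / 1000 = 7.74009 kN/m³.
A = π(0.515)² = 0.833229 m².
From F = γ·h_c·A, the centroid depth is h_c = 31.1/(7.74009 × 0.833229) = 4.82225 m.
The centroid is at the centre, 0.515 m below the top of the plate, so the highest point sits at h_top = 4.82225 − 0.515 = 4.30725 m below the surface.

d_top ≈ 4.31 m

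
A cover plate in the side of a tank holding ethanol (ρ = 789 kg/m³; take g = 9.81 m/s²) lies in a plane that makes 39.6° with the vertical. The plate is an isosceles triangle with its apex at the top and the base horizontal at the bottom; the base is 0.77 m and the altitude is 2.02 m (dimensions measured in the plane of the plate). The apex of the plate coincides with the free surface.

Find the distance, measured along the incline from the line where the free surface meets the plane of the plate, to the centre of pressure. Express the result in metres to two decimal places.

y_p = 1.52 m

γ = ρg = 789 × 9.81 / 1000 = 7.74009 kN/m³.
The plate makes 39.6° with the vertical, i.e. θ = 90° − 39.6° = 50.4° to the horizontal. Measuring y along the incline from the free-surface line, vertical depth h = y·sinθ with sinθ = 0.770513.
With the apex up, the centroid sits 2h/3 = 2 × 2.02/3 = 1.34667 m below the apex, so y_c = 1.34667 m and h_c = 1.34667 × 0.770513 = 1.03763 m.
A = ½ × 0.77 × 2.02 = 0.7777 m².
Resultant F = γ·h_c·A = 7.74009 × 1.03763 × 0.7777 = 6.24598 kN.
I_c = b·h³/36 = 0.77 × 2.02³/36 = 0.176296 m⁴.
Centre of pressure: y_p = y_c + I_c/(y_c·A) = 1.34667 + 0.176296/(1.34667 × 0.7777) = 1.34667 + 0.168333 = 1.515 m along the plane.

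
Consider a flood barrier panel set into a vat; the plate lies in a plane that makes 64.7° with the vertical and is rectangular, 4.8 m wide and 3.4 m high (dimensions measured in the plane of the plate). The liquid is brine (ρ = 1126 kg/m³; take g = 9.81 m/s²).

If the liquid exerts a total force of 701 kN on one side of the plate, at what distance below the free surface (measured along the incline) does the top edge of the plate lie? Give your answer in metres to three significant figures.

y_top ≈ 7.40 m

γ = ρg = 1126 × 9.81 / 1000 = 11.04606 kN/m³.
A = 4.8 × 3.4 = 16.32 m².
From F = γ·h_c·A, the centroid depth is h_c = 701/(11.04606 × 16.32) = 3.88857 m.
The plate makes 64.7° with the vertical, i.e. θ = 90° − 64.7° = 25.3° to the horizontal. Measuring y along the incline from the free-surface line, vertical depth h = y·sinθ with sinθ = 0.427358.
Along the incline, y_c = h_c/sinθ = 3.88857/0.427358 = 9.09909 m.
The centroid lies 3.4/2 = 1.7 m below the top edge, so the top edge sits at y_top = 9.09909 − 1.7 = 7.39909 m along the incline.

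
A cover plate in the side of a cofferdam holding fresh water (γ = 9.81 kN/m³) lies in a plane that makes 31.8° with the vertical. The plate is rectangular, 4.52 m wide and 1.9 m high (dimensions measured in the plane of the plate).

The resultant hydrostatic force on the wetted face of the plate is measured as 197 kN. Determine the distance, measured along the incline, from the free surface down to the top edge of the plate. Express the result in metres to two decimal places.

γ = 9.81 kN/m³.
A = 4.52 × 1.9 = 8.588 m².
From F = γ·h_c·A, the centroid depth is h_c = 197/(9.81 × 8.588) = 2.33833 m.
The plate makes 31.8° with the vertical, i.e. θ = 90° − 31.8° = 58.2° to the horizontal. Measuring y along the incline from the free-surface line, vertical depth h = y·sinθ with sinθ = 0.849893.
Along the incline, y_c = h_c/sinθ = 2.33833/0.849893 = 2.75132 m.
The centroid lies 1.9/2 = 0.95 m below the top edge, so the top edge sits at y_top = 2.75132 − 0.95 = 1.80132 m along the incline.

y_top ≈ 1.80 m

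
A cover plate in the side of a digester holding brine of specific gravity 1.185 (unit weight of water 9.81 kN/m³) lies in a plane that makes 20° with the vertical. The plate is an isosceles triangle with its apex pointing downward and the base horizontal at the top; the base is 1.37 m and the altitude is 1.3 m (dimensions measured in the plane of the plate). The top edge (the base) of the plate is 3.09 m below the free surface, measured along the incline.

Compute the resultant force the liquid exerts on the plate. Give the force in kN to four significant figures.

γ = 1.185 × 9.81 = 11.62485 kN/m³.
The plate makes 20° with the vertical, i.e. θ = 90° − 20° = 70° to the horizontal. Measuring y along the incline from the free-surface line, vertical depth h = y·sinθ with sinθ = 0.939693.
With the apex down, the centroid sits h/3 = 1.3/3 = 0.433333 m below the base (the top edge), so y_c = 3.09 + 0.433333 = 3.52333 m and h_c = 3.52333 × 0.939693 = 3.31085 m.
A = ½ × 1.37 × 1.3 = 0.8905 m².
Resultant F = γ·h_c·A = 11.62485 × 3.31085 × 0.8905 = 34.2737 kN.

F ≈ 34.27 kN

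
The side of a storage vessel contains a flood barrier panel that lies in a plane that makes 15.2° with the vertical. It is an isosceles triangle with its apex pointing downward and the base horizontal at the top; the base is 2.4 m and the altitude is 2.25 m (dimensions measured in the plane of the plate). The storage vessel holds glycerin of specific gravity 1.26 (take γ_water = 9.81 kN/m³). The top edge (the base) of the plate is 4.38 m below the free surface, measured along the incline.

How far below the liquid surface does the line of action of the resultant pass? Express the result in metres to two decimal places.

h_p = 5.00 m

γ = 1.26 × 9.81 = 12.3606 kN/m³.
The plate makes 15.2° with the vertical, i.e. θ = 90° − 15.2° = 74.8° to the horizontal. Measuring y along the incline from the free-surface line, vertical depth h = y·sinθ with sinθ = 0.965016.
With the apex down, the centroid sits h/3 = 2.25/3 = 0.75 m below the base (the top edge), so y_c = 4.38 + 0.75 = 5.13 m and h_c = 5.13 × 0.965016 = 4.95053 m.
A = ½ × 2.4 × 2.25 = 2.7 m².
Resultant F = γ·h_c·A = 12.3606 × 4.95053 × 2.7 = 165.217 kN.
I_c = b·h³/36 = 2.4 × 2.25³/36 = 0.759375 m⁴.
Centre of pressure: y_p = y_c + I_c/(y_c·A) = 5.13 + 0.759375/(5.13 × 2.7) = 5.13 + 0.0548246 = 5.18482 m along the plane.
Vertically, h_p = y_p·sinθ = 5.18482 × 0.965016 = 5.00343 m.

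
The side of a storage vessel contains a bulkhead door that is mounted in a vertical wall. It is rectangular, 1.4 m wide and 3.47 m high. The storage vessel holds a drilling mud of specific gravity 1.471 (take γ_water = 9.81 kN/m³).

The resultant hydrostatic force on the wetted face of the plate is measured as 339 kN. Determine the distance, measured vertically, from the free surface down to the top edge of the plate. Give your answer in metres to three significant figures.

γ = 1.471 × 9.81 = 14.43051 kN/m³.
A = 1.4 × 3.47 = 4.858 m².
From F = γ·h_c·A, the centroid depth is h_c = 339/(14.43051 × 4.858) = 4.83571 m.
The centroid lies 3.47/2 = 1.735 m below the top edge, so the top edge sits at h_top = 4.83571 − 1.735 = 3.10071 m below the surface.

d_top ≈ 3.10 m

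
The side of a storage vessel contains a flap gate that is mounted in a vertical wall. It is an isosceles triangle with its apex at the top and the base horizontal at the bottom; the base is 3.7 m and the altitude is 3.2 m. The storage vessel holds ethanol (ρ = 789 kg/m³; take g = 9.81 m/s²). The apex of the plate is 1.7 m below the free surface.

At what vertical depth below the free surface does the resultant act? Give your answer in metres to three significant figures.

h_p = 3.98 m

γ = ρg = 789 × 9.81 / 1000 = 7.74009 kN/m³.
With the apex up, the centroid sits 2h/3 = 2 × 3.2/3 = 2.13333 m below the apex, so the centroid depth is h_c = 1.7 + 2.13333 = 3.83333 m.
A = ½ × 3.7 × 3.2 = 5.92 m².
Resultant F = γ·h_c·A = 7.74009 × 3.83333 × 5.92 = 175.648 kN.
I_c = b·h³/36 = 3.7 × 3.2³/36 = 3.36782 m⁴.
Centre of pressure: y_p = y_c + I_c/(y_c·A) = 3.83333 + 3.36782/(3.83333 × 5.92) = 3.83333 + 0.148406 = 3.98174 m along the plane.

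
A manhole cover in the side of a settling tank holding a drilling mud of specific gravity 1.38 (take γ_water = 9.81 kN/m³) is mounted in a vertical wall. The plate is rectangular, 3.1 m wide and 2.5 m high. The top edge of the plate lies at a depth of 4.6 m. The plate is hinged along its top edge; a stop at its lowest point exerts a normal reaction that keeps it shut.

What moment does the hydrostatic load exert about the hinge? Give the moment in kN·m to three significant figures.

M ≈ 822 kN·m

γ = 1.38 × 9.81 = 13.5378 kN/m³.
The centroid lies 2.5/2 = 1.25 m below the top edge, so the centroid depth is h_c = 4.6 + 1.25 = 5.85 m.
A = 3.1 × 2.5 = 7.75 m².
Resultant F = γ·h_c·A = 13.5378 × 5.85 × 7.75 = 613.77 kN.
I_c = b·h³/12 = 3.1 × 2.5³/12 = 4.03646 m⁴.
Centre of pressure: y_p = y_c + I_c/(y_c·A) = 5.85 + 4.03646/(5.85 × 7.75) = 5.85 + 0.0890314 = 5.93903 m along the plane.
The resultant acts 1.25 + 0.0890314 = 1.33903 m (along the plate) below the hinge at the top edge, so the moment about the hinge is M = F × 1.33903 = 613.77 × 1.33903 = 821.856 kN·m.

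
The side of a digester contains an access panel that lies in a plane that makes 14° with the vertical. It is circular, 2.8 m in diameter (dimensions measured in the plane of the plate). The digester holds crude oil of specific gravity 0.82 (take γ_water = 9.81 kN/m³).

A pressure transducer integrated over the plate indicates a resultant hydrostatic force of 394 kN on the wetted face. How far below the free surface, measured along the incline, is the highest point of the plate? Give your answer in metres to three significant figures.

y_top ≈ 6.80 m

γ = 0.82 × 9.81 = 8.0442 kN/m³.
A = π(1.4)² = 6.15752 m².
From F = γ·h_c·A, the centroid depth is h_c = 394/(8.0442 × 6.15752) = 7.9544 m.
The plate makes 14° with the vertical, i.e. θ = 90° − 14° = 76° to the horizontal. Measuring y along the incline from the free-surface line, vertical depth h = y·sinθ with sinθ = 0.970296.
Along the incline, y_c = h_c/sinθ = 7.9544/0.970296 = 8.19791 m.
The centroid is at the centre, 1.4 m below the top of the plate, so the highest point sits at y_top = 8.19791 − 1.4 = 6.79791 m along the incline.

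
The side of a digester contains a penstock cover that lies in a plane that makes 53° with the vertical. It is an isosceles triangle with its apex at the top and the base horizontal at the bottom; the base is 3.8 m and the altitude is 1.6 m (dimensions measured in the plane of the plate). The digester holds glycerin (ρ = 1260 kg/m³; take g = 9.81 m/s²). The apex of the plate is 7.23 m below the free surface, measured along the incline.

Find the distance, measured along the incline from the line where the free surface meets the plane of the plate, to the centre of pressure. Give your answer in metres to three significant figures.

y_p = 8.31 m

γ = ρg = 1260 × 9.81 / 1000 = 12.3606 kN/m³.
The plate makes 53° with the vertical, i.e. θ = 90° − 53° = 37° to the horizontal. Measuring y along the incline from the free-surface line, vertical depth h = y·sinθ with sinθ = 0.601815.
With the apex up, the centroid sits 2h/3 = 2 × 1.6/3 = 1.06667 m below the apex, so y_c = 7.23 + 1.06667 = 8.29667 m and h_c = 8.29667 × 0.601815 = 4.99306 m.
A = ½ × 3.8 × 1.6 = 3.04 m².
Resultant F = γ·h_c·A = 12.3606 × 4.99306 × 3.04 = 187.62 kN.
I_c = b·h³/36 = 3.8 × 1.6³/36 = 0.432356 m⁴.
Centre of pressure: y_p = y_c + I_c/(y_c·A) = 8.29667 + 0.432356/(8.29667 × 3.04) = 8.29667 + 0.0171421 = 8.31381 m along the plane.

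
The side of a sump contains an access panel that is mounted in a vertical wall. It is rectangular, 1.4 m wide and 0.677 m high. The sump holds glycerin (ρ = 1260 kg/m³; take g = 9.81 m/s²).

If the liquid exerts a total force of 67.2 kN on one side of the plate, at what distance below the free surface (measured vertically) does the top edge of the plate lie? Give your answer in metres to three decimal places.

d_top ≈ 5.398 m

γ = ρg = 1260 × 9.81 / 1000 = 12.3606 kN/m³.
A = 1.4 × 0.677 = 0.9478 m².
From F = γ·h_c·A, the centroid depth is h_c = 67.2/(12.3606 × 0.9478) = 5.73605 m.
The centroid lies 0.677/2 = 0.3385 m below the top edge, so the top edge sits at h_top = 5.73605 − 0.3385 = 5.39755 m below the surface.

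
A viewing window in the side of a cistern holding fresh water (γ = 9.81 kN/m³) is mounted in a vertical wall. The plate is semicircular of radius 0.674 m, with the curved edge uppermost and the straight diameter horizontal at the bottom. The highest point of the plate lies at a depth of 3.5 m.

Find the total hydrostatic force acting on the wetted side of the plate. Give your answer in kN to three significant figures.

γ = 9.81 kN/m³.
The centroid lies 4r/(3π) = 0.286054 m above the diameter, so r − 4r/(3π) = 0.674 − 0.286054 = 0.387946 m below the topmost point, so the centroid depth is h_c = 3.5 + 0.387946 = 3.88795 m.
A = πr²/2 = π × 0.674²/2 = 0.713575 m².
Resultant F = γ·h_c·A = 9.81 × 3.88795 × 0.713575 = 27.2163 kN.

F ≈ 27.2 kN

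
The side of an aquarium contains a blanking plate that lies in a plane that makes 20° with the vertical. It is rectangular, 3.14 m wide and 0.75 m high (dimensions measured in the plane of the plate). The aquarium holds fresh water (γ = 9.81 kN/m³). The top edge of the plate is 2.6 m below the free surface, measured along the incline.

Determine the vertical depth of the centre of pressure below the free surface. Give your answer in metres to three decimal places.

γ = 9.81 kN/m³.
The plate makes 20° with the vertical, i.e. θ = 90° − 20° = 70° to the horizontal. Measuring y along the incline from the free-surface line, vertical depth h = y·sinθ with sinθ = 0.939693.
The centroid lies 0.75/2 = 0.375 m below the top edge, so y_c = 2.6 + 0.375 = 2.975 m and h_c = 2.975 × 0.939693 = 2.79559 m.
A = 3.14 × 0.75 = 2.355 m².
Resultant F = γ·h_c·A = 9.81 × 2.79559 × 2.355 = 64.5853 kN.
I_c = b·h³/12 = 3.14 × 0.75³/12 = 0.110391 m⁴.
Centre of pressure: y_p = y_c + I_c/(y_c·A) = 2.975 + 0.110391/(2.975 × 2.355) = 2.975 + 0.0157564 = 2.99076 m along the plane.
Vertically, h_p = y_p·sinθ = 2.99076 × 0.939693 = 2.8104 m.

h_p = 2.810 m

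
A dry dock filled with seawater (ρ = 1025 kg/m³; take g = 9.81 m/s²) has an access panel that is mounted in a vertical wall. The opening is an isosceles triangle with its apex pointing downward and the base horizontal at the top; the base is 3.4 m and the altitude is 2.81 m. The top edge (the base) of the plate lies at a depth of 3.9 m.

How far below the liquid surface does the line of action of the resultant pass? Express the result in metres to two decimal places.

h_p = 4.93 m

γ = ρg = 1025 × 9.81 / 1000 = 10.05525 kN/m³.
With the apex down, the centroid sits h/3 = 2.81/3 = 0.936667 m below the base (the top edge), so the centroid depth is h_c = 3.9 + 0.936667 = 4.83667 m.
A = ½ × 3.4 × 2.81 = 4.777 m².
Resultant F = γ·h_c·A = 10.05525 × 4.83667 × 4.777 = 232.324 kN.
I_c = b·h³/36 = 3.4 × 2.81³/36 = 2.09554 m⁴.
Centre of pressure: y_p = y_c + I_c/(y_c·A) = 4.83667 + 2.09554/(4.83667 × 4.777) = 4.83667 + 0.0906973 = 4.92737 m along the plane.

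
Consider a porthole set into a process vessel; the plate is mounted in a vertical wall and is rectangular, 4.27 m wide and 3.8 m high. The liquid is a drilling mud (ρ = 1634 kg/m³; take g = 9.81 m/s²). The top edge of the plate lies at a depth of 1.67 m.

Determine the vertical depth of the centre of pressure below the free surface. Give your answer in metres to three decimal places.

h_p = 3.907 m

γ = ρg = 1634 × 9.81 / 1000 = 16.02954 kN/m³.
The centroid lies 3.8/2 = 1.9 m below the top edge, so the centroid depth is h_c = 1.67 + 1.9 = 3.57 m.
A = 4.27 × 3.8 = 16.226 m².
Resultant F = γ·h_c·A = 16.02954 × 3.57 × 16.226 = 928.54 kN.
I_c = b·h³/12 = 4.27 × 3.8³/12 = 19.5253 m⁴.
Centre of pressure: y_p = y_c + I_c/(y_c·A) = 3.57 + 19.5253/(3.57 × 16.226) = 3.57 + 0.337068 = 3.90707 m along the plane.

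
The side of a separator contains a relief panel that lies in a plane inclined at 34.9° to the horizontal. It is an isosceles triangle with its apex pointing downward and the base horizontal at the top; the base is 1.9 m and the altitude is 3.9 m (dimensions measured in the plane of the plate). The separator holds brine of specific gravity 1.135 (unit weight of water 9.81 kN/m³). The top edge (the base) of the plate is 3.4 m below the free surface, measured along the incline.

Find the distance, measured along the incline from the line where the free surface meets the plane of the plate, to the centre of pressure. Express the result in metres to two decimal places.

γ = 1.135 × 9.81 = 11.13435 kN/m³.
Let θ = 34.9° be the plate's angle to the horizontal; measure y along the incline from where the plane meets the free surface. Vertical depth h = y·sinθ with sinθ = 0.572146.
With the apex down, the centroid sits h/3 = 3.9/3 = 1.3 m below the base (the top edge), so y_c = 3.4 + 1.3 = 4.7 m and h_c = 4.7 × 0.572146 = 2.68909 m.
A = ½ × 1.9 × 3.9 = 3.705 m².
Resultant F = γ·h_c·A = 11.13435 × 2.68909 × 3.705 = 110.932 kN.
I_c = b·h³/36 = 1.9 × 3.9³/36 = 3.13072 m⁴.
Centre of pressure: y_p = y_c + I_c/(y_c·A) = 4.7 + 3.13072/(4.7 × 3.705) = 4.7 + 0.179787 = 4.87979 m along the plane.

y_p = 4.88 m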